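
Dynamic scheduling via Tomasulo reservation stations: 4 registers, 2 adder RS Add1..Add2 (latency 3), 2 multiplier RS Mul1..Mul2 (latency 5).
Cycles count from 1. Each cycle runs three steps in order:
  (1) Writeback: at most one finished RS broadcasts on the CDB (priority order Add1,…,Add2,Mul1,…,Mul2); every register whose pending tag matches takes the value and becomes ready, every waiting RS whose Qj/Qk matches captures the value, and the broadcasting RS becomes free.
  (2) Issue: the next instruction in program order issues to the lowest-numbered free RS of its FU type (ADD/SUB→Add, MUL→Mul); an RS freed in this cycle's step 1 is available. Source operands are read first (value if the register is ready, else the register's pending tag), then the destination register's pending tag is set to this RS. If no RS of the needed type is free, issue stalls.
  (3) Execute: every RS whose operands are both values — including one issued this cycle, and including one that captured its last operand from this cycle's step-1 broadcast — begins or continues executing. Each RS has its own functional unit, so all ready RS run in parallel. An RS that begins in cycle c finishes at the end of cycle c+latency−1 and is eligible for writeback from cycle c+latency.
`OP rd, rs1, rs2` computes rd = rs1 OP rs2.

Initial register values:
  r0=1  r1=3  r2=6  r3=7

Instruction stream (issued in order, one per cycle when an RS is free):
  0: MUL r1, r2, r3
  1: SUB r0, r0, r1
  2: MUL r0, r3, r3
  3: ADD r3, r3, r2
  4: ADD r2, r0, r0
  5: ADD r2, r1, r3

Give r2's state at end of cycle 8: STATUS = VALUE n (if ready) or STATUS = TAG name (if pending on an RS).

  c1: issue MUL r1<-Mul1  regs: r0:1,r1:Mul1,r2:6,r3:7
  c2: issue SUB r0<-Add1  regs: r0:Add1,r1:Mul1,r2:6,r3:7
  c3: issue MUL r0<-Mul2  regs: r0:Mul2,r1:Mul1,r2:6,r3:7
  c4: issue ADD r3<-Add2  regs: r0:Mul2,r1:Mul1,r2:6,r3:Add2
  c5: stall  regs: r0:Mul2,r1:Mul1,r2:6,r3:Add2
  c6: CDB Mul1=42; stall  regs: r0:Mul2,r1:42,r2:6,r3:Add2
  c7: CDB Add2=13; issue ADD r2<-Add2  regs: r0:Mul2,r1:42,r2:Add2,r3:13
  c8: CDB Mul2=49; stall  regs: r0:49,r1:42,r2:Add2,r3:13

STATUS = TAG Add2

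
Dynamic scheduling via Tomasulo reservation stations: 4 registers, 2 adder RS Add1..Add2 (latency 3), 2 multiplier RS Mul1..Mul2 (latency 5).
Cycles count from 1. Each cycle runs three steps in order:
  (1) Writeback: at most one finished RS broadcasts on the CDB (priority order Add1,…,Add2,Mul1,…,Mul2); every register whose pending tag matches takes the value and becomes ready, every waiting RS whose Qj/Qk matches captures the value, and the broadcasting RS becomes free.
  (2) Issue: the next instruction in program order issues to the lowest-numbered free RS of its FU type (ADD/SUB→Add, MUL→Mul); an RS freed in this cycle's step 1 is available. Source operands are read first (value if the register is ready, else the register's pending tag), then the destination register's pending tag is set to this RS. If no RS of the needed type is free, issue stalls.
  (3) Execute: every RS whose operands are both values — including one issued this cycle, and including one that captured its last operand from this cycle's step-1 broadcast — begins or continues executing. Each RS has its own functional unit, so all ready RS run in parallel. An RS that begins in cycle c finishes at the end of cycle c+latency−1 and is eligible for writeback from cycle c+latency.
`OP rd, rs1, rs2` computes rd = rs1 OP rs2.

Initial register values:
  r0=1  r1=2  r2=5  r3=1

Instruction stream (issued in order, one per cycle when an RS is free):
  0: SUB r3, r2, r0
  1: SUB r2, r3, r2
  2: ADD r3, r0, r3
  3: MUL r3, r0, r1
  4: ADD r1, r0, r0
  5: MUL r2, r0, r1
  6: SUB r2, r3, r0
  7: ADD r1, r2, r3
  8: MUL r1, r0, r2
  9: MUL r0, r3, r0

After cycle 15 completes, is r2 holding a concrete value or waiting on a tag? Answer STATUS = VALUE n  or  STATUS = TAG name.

STATUS = VALUE 1

  c1: issue SUB r3<-Add1  regs: r0:1,r1:2,r2:5,r3:Add1
  c2: issue SUB r2<-Add2  regs: r0:1,r1:2,r2:Add2,r3:Add1
  c3: stall  regs: r0:1,r1:2,r2:Add2,r3:Add1
  c4: CDB Add1=4; issue ADD r3<-Add1  regs: r0:1,r1:2,r2:Add2,r3:Add1
  c5: issue MUL r3<-Mul1  regs: r0:1,r1:2,r2:Add2,r3:Mul1
  c6: stall  regs: r0:1,r1:2,r2:Add2,r3:Mul1
  c7: CDB Add1=5; issue ADD r1<-Add1  regs: r0:1,r1:Add1,r2:Add2,r3:Mul1
  c8: CDB Add2=-1; issue MUL r2<-Mul2  regs: r0:1,r1:Add1,r2:Mul2,r3:Mul1
  c9: issue SUB r2<-Add2  regs: r0:1,r1:Add1,r2:Add2,r3:Mul1
  c10: CDB Add1=2; issue ADD r1<-Add1  regs: r0:1,r1:Add1,r2:Add2,r3:Mul1
  c11: CDB Mul1=2; issue MUL r1<-Mul1  regs: r0:1,r1:Mul1,r2:Add2,r3:2
  c12: stall  regs: r0:1,r1:Mul1,r2:Add2,r3:2
  c13: stall  regs: r0:1,r1:Mul1,r2:Add2,r3:2
  c14: CDB Add2=1; stall  regs: r0:1,r1:Mul1,r2:1,r3:2
  c15: CDB Mul2=2; issue MUL r0<-Mul2  regs: r0:Mul2,r1:Mul1,r2:1,r3:2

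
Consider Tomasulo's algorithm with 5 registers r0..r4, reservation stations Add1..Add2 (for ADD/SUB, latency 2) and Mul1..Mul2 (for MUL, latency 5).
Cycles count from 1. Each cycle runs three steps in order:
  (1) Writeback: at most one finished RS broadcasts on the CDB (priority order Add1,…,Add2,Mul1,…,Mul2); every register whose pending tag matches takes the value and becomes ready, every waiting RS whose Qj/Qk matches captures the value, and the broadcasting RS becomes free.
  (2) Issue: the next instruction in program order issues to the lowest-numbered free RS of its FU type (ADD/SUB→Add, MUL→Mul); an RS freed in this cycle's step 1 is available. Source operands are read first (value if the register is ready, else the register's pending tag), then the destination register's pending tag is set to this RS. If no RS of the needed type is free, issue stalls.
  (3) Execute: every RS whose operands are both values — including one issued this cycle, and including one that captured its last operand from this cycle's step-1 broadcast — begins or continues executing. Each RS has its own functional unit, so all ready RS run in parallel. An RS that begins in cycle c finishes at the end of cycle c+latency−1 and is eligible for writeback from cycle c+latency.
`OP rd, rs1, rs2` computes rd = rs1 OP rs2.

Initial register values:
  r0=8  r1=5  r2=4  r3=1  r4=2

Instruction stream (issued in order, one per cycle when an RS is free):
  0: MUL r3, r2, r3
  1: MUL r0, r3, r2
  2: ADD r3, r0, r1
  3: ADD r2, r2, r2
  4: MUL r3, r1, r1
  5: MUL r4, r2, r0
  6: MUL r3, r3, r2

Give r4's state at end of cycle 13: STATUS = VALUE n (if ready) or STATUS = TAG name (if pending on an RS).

c1: issue MUL r3<-Mul1 | r0:8,r1:5,r2:4,r3:Mul1,r4:2
c2: issue MUL r0<-Mul2 | r0:Mul2,r1:5,r2:4,r3:Mul1,r4:2
c3: issue ADD r3<-Add1 | r0:Mul2,r1:5,r2:4,r3:Add1,r4:2
c4: issue ADD r2<-Add2 | r0:Mul2,r1:5,r2:Add2,r3:Add1,r4:2
c5: stall | r0:Mul2,r1:5,r2:Add2,r3:Add1,r4:2
c6: CDB Add2=8; stall | r0:Mul2,r1:5,r2:8,r3:Add1,r4:2
c7: CDB Mul1=4; issue MUL r3<-Mul1 | r0:Mul2,r1:5,r2:8,r3:Mul1,r4:2
c8: stall | r0:Mul2,r1:5,r2:8,r3:Mul1,r4:2
c9: stall | r0:Mul2,r1:5,r2:8,r3:Mul1,r4:2
c10: stall | r0:Mul2,r1:5,r2:8,r3:Mul1,r4:2
c11: stall | r0:Mul2,r1:5,r2:8,r3:Mul1,r4:2
c12: CDB Mul1=25; issue MUL r4<-Mul1 | r0:Mul2,r1:5,r2:8,r3:25,r4:Mul1
c13: CDB Mul2=16; issue MUL r3<-Mul2 | r0:16,r1:5,r2:8,r3:Mul2,r4:Mul1

STATUS = TAG Mul1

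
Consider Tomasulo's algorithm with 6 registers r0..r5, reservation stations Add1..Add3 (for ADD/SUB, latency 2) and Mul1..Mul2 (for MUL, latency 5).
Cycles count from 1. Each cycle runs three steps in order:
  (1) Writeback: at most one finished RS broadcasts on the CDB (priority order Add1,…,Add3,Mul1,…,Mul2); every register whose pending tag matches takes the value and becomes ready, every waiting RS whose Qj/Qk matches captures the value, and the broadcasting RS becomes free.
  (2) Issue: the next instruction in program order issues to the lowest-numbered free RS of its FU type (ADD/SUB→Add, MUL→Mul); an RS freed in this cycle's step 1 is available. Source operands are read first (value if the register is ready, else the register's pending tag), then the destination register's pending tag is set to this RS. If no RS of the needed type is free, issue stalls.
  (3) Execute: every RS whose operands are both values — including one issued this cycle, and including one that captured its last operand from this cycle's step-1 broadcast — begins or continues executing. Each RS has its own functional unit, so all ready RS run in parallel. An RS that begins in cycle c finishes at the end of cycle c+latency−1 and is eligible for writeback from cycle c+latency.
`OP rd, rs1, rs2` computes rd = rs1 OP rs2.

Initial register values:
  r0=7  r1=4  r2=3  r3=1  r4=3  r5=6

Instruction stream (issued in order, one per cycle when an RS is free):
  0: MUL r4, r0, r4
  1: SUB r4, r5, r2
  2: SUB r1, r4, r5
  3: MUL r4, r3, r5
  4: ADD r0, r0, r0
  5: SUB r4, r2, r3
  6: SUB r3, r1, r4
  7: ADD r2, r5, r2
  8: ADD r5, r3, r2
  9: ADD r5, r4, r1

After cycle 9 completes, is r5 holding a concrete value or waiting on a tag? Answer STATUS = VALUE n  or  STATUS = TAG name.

STATUS = TAG Add3

cycle 1: issue MUL r4<-Mul1 // r0:7,r1:4,r2:3,r3:1,r4:Mul1,r5:6
cycle 2: issue SUB r4<-Add1 // r0:7,r1:4,r2:3,r3:1,r4:Add1,r5:6
cycle 3: issue SUB r1<-Add2 // r0:7,r1:Add2,r2:3,r3:1,r4:Add1,r5:6
cycle 4: CDB Add1=3; issue MUL r4<-Mul2 // r0:7,r1:Add2,r2:3,r3:1,r4:Mul2,r5:6
cycle 5: issue ADD r0<-Add1 // r0:Add1,r1:Add2,r2:3,r3:1,r4:Mul2,r5:6
cycle 6: CDB Add2=-3; issue SUB r4<-Add2 // r0:Add1,r1:-3,r2:3,r3:1,r4:Add2,r5:6
cycle 7: CDB Add1=14; issue SUB r3<-Add1 // r0:14,r1:-3,r2:3,r3:Add1,r4:Add2,r5:6
cycle 8: CDB Add2=2; issue ADD r2<-Add2 // r0:14,r1:-3,r2:Add2,r3:Add1,r4:2,r5:6
cycle 9: CDB Mul1=21; issue ADD r5<-Add3 // r0:14,r1:-3,r2:Add2,r3:Add1,r4:2,r5:Add3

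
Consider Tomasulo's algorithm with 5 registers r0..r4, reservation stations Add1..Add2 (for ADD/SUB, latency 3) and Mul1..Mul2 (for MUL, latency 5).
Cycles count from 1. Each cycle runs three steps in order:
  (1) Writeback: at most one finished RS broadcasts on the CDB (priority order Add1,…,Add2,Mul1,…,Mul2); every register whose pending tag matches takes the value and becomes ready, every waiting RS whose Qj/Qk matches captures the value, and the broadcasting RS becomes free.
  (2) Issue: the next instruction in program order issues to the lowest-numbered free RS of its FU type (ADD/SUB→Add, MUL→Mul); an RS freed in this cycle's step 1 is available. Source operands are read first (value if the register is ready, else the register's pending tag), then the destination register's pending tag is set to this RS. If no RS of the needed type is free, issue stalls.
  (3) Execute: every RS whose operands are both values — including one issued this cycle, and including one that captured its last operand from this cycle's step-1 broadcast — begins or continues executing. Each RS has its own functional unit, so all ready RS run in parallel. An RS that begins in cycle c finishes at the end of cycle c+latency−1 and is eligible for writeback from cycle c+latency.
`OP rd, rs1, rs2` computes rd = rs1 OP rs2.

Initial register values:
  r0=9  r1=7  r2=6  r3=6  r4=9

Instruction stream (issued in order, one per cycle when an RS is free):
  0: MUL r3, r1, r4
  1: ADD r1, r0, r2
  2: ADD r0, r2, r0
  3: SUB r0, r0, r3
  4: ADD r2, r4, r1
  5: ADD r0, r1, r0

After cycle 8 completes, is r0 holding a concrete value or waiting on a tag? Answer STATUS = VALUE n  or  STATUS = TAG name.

STATUS = TAG Add1

  c1: issue MUL r3<-Mul1  regs: r0:9,r1:7,r2:6,r3:Mul1,r4:9
  c2: issue ADD r1<-Add1  regs: r0:9,r1:Add1,r2:6,r3:Mul1,r4:9
  c3: issue ADD r0<-Add2  regs: r0:Add2,r1:Add1,r2:6,r3:Mul1,r4:9
  c4: stall  regs: r0:Add2,r1:Add1,r2:6,r3:Mul1,r4:9
  c5: CDB Add1=15; issue SUB r0<-Add1  regs: r0:Add1,r1:15,r2:6,r3:Mul1,r4:9
  c6: CDB Add2=15; issue ADD r2<-Add2  regs: r0:Add1,r1:15,r2:Add2,r3:Mul1,r4:9
  c7: CDB Mul1=63; stall  regs: r0:Add1,r1:15,r2:Add2,r3:63,r4:9
  c8: stall  regs: r0:Add1,r1:15,r2:Add2,r3:63,r4:9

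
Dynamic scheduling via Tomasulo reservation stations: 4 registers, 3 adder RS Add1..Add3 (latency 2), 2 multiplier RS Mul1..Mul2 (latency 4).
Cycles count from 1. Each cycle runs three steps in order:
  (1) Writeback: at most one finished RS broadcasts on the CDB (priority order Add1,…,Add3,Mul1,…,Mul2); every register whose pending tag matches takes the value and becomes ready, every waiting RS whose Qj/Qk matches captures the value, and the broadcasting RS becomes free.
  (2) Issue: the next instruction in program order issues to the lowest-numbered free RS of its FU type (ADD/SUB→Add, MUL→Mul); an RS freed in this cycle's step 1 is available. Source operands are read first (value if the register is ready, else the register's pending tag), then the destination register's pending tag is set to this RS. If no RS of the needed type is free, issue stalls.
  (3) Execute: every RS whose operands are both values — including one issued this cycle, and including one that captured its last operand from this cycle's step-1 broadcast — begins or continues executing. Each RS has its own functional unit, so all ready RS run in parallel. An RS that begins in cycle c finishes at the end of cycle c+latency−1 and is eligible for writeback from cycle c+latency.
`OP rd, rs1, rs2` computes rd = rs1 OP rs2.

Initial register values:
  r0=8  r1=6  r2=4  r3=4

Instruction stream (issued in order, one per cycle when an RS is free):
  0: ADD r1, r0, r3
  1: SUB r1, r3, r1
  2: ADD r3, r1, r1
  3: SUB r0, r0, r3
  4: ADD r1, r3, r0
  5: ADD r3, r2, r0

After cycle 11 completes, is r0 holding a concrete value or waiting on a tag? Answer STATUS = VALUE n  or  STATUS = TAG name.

STATUS = VALUE 24

c1: issue ADD r1<-Add1 | r0:8,r1:Add1,r2:4,r3:4
c2: issue SUB r1<-Add2 | r0:8,r1:Add2,r2:4,r3:4
c3: CDB Add1=12; issue ADD r3<-Add1 | r0:8,r1:Add2,r2:4,r3:Add1
c4: issue SUB r0<-Add3 | r0:Add3,r1:Add2,r2:4,r3:Add1
c5: CDB Add2=-8; issue ADD r1<-Add2 | r0:Add3,r1:Add2,r2:4,r3:Add1
c6: stall | r0:Add3,r1:Add2,r2:4,r3:Add1
c7: CDB Add1=-16; issue ADD r3<-Add1 | r0:Add3,r1:Add2,r2:4,r3:Add1
c8: - | r0:Add3,r1:Add2,r2:4,r3:Add1
c9: CDB Add3=24 | r0:24,r1:Add2,r2:4,r3:Add1
c10: - | r0:24,r1:Add2,r2:4,r3:Add1
c11: CDB Add1=28 | r0:24,r1:Add2,r2:4,r3:28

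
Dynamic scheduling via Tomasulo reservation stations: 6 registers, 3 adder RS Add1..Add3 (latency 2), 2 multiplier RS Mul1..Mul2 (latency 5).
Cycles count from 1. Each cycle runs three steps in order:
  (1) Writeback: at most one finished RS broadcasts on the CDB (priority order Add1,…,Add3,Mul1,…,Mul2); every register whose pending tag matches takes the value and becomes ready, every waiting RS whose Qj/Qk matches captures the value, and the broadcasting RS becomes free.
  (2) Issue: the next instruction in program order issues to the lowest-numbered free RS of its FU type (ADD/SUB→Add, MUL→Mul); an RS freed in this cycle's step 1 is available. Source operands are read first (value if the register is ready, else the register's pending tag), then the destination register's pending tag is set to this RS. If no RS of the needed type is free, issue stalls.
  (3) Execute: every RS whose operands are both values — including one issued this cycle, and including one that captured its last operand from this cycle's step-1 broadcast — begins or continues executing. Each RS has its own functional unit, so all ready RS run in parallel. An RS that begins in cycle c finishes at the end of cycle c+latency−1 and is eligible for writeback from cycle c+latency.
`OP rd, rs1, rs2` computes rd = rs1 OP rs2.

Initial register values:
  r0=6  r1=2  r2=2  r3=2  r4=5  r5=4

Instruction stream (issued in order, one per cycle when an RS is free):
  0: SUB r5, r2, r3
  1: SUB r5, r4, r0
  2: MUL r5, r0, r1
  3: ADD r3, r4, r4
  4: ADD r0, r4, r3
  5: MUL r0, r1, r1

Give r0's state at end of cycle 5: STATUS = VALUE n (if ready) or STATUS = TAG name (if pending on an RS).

  c1: issue SUB r5<-Add1  regs: r0:6,r1:2,r2:2,r3:2,r4:5,r5:Add1
  c2: issue SUB r5<-Add2  regs: r0:6,r1:2,r2:2,r3:2,r4:5,r5:Add2
  c3: CDB Add1=0; issue MUL r5<-Mul1  regs: r0:6,r1:2,r2:2,r3:2,r4:5,r5:Mul1
  c4: CDB Add2=-1; issue ADD r3<-Add1  regs: r0:6,r1:2,r2:2,r3:Add1,r4:5,r5:Mul1
  c5: issue ADD r0<-Add2  regs: r0:Add2,r1:2,r2:2,r3:Add1,r4:5,r5:Mul1

STATUS = TAG Add2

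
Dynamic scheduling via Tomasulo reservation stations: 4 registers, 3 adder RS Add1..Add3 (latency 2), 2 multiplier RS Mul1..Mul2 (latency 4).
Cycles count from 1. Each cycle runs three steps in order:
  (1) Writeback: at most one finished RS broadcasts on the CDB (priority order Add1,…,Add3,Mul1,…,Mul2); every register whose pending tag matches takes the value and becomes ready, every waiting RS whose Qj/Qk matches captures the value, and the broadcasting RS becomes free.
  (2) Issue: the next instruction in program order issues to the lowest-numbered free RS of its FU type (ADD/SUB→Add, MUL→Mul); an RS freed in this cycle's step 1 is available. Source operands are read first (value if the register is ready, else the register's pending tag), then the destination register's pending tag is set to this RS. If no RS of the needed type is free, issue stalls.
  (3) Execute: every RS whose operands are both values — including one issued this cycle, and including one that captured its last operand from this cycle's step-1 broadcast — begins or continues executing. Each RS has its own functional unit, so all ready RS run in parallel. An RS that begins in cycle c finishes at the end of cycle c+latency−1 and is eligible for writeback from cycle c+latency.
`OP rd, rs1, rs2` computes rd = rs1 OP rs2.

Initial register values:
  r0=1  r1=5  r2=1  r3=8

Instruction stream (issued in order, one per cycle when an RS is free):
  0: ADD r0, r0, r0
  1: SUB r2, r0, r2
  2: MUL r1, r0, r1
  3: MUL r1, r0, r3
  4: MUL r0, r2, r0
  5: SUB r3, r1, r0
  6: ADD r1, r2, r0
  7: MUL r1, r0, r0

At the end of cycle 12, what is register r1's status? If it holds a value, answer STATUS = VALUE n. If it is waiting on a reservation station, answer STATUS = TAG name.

STATUS = TAG Mul2

cycle 1: issue ADD r0<-Add1 // r0:Add1,r1:5,r2:1,r3:8
cycle 2: issue SUB r2<-Add2 // r0:Add1,r1:5,r2:Add2,r3:8
cycle 3: CDB Add1=2; issue MUL r1<-Mul1 // r0:2,r1:Mul1,r2:Add2,r3:8
cycle 4: issue MUL r1<-Mul2 // r0:2,r1:Mul2,r2:Add2,r3:8
cycle 5: CDB Add2=1; stall // r0:2,r1:Mul2,r2:1,r3:8
cycle 6: stall // r0:2,r1:Mul2,r2:1,r3:8
cycle 7: CDB Mul1=10; issue MUL r0<-Mul1 // r0:Mul1,r1:Mul2,r2:1,r3:8
cycle 8: CDB Mul2=16; issue SUB r3<-Add1 // r0:Mul1,r1:16,r2:1,r3:Add1
cycle 9: issue ADD r1<-Add2 // r0:Mul1,r1:Add2,r2:1,r3:Add1
cycle 10: issue MUL r1<-Mul2 // r0:Mul1,r1:Mul2,r2:1,r3:Add1
cycle 11: CDB Mul1=2 // r0:2,r1:Mul2,r2:1,r3:Add1
cycle 12: - // r0:2,r1:Mul2,r2:1,r3:Add1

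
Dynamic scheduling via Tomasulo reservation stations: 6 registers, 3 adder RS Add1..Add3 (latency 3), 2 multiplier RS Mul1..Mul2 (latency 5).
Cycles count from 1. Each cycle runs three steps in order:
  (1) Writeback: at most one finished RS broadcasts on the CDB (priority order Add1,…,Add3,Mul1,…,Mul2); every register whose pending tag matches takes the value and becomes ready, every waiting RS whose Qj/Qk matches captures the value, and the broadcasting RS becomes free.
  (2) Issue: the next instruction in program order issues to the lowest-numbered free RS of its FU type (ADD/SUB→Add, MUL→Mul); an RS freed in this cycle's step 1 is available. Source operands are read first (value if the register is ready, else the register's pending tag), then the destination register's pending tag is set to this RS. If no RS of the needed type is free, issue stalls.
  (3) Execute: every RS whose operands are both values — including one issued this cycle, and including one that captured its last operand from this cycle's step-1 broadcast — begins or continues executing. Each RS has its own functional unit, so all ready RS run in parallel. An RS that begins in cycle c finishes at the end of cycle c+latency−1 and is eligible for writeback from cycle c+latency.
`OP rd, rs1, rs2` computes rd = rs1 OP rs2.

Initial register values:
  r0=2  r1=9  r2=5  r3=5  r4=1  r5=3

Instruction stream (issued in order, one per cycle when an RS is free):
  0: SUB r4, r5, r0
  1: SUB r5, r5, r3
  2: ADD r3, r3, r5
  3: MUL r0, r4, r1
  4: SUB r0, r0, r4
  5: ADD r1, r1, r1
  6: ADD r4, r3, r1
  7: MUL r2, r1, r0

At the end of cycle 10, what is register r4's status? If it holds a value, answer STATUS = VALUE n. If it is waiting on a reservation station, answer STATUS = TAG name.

  c1: issue SUB r4<-Add1  regs: r0:2,r1:9,r2:5,r3:5,r4:Add1,r5:3
  c2: issue SUB r5<-Add2  regs: r0:2,r1:9,r2:5,r3:5,r4:Add1,r5:Add2
  c3: issue ADD r3<-Add3  regs: r0:2,r1:9,r2:5,r3:Add3,r4:Add1,r5:Add2
  c4: CDB Add1=1; issue MUL r0<-Mul1  regs: r0:Mul1,r1:9,r2:5,r3:Add3,r4:1,r5:Add2
  c5: CDB Add2=-2; issue SUB r0<-Add1  regs: r0:Add1,r1:9,r2:5,r3:Add3,r4:1,r5:-2
  c6: issue ADD r1<-Add2  regs: r0:Add1,r1:Add2,r2:5,r3:Add3,r4:1,r5:-2
  c7: stall  regs: r0:Add1,r1:Add2,r2:5,r3:Add3,r4:1,r5:-2
  c8: CDB Add3=3; issue ADD r4<-Add3  regs: r0:Add1,r1:Add2,r2:5,r3:3,r4:Add3,r5:-2
  c9: CDB Add2=18; issue MUL r2<-Mul2  regs: r0:Add1,r1:18,r2:Mul2,r3:3,r4:Add3,r5:-2
  c10: CDB Mul1=9  regs: r0:Add1,r1:18,r2:Mul2,r3:3,r4:Add3,r5:-2

STATUS = TAG Add3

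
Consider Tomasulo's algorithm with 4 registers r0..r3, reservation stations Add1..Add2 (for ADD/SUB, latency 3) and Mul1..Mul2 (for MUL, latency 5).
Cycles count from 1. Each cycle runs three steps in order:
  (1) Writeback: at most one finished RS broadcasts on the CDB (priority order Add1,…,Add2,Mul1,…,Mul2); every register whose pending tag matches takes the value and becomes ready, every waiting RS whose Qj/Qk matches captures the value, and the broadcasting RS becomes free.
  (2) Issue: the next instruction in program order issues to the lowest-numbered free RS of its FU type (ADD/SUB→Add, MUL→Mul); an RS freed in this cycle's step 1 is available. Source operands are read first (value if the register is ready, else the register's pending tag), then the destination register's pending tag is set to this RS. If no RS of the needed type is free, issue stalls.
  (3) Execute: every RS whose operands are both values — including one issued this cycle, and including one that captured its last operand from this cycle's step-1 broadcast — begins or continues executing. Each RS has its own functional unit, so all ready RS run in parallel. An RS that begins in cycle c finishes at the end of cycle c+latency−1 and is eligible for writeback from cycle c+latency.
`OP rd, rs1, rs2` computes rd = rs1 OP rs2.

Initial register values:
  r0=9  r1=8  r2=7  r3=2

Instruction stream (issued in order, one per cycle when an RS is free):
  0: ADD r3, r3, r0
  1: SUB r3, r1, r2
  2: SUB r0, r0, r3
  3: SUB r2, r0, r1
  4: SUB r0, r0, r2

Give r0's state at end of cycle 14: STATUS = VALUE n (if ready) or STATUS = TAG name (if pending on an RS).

STATUS = VALUE 8

cycle 1: issue ADD r3<-Add1 // r0:9,r1:8,r2:7,r3:Add1
cycle 2: issue SUB r3<-Add2 // r0:9,r1:8,r2:7,r3:Add2
cycle 3: stall // r0:9,r1:8,r2:7,r3:Add2
cycle 4: CDB Add1=11; issue SUB r0<-Add1 // r0:Add1,r1:8,r2:7,r3:Add2
cycle 5: CDB Add2=1; issue SUB r2<-Add2 // r0:Add1,r1:8,r2:Add2,r3:1
cycle 6: stall // r0:Add1,r1:8,r2:Add2,r3:1
cycle 7: stall // r0:Add1,r1:8,r2:Add2,r3:1
cycle 8: CDB Add1=8; issue SUB r0<-Add1 // r0:Add1,r1:8,r2:Add2,r3:1
cycle 9: - // r0:Add1,r1:8,r2:Add2,r3:1
cycle 10: - // r0:Add1,r1:8,r2:Add2,r3:1
cycle 11: CDB Add2=0 // r0:Add1,r1:8,r2:0,r3:1
cycle 12: - // r0:Add1,r1:8,r2:0,r3:1
cycle 13: - // r0:Add1,r1:8,r2:0,r3:1
cycle 14: CDB Add1=8 // r0:8,r1:8,r2:0,r3:1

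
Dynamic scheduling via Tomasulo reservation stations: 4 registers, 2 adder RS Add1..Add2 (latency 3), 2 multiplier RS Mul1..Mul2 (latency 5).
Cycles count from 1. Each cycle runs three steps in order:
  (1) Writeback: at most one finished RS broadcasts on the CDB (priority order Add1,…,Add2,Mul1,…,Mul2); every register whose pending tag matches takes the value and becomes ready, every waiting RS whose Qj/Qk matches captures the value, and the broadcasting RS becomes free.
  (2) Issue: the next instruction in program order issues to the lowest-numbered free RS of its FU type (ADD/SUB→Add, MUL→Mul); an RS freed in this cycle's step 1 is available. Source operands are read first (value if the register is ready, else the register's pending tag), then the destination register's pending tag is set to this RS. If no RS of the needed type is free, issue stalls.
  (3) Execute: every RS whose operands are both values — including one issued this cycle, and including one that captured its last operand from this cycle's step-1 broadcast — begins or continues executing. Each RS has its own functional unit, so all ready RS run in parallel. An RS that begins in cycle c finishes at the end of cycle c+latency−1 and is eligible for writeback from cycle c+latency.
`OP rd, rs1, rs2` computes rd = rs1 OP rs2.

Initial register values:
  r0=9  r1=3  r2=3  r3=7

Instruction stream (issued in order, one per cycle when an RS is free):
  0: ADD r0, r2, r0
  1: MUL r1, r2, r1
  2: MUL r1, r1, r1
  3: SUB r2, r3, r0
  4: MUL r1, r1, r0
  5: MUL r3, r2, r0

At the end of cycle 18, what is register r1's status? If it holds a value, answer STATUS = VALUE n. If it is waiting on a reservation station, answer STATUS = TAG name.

cycle 1: issue ADD r0<-Add1 // r0:Add1,r1:3,r2:3,r3:7
cycle 2: issue MUL r1<-Mul1 // r0:Add1,r1:Mul1,r2:3,r3:7
cycle 3: issue MUL r1<-Mul2 // r0:Add1,r1:Mul2,r2:3,r3:7
cycle 4: CDB Add1=12; issue SUB r2<-Add1 // r0:12,r1:Mul2,r2:Add1,r3:7
cycle 5: stall // r0:12,r1:Mul2,r2:Add1,r3:7
cycle 6: stall // r0:12,r1:Mul2,r2:Add1,r3:7
cycle 7: CDB Add1=-5; stall // r0:12,r1:Mul2,r2:-5,r3:7
cycle 8: CDB Mul1=9; issue MUL r1<-Mul1 // r0:12,r1:Mul1,r2:-5,r3:7
cycle 9: stall // r0:12,r1:Mul1,r2:-5,r3:7
cycle 10: stall // r0:12,r1:Mul1,r2:-5,r3:7
cycle 11: stall // r0:12,r1:Mul1,r2:-5,r3:7
cycle 12: stall // r0:12,r1:Mul1,r2:-5,r3:7
cycle 13: CDB Mul2=81; issue MUL r3<-Mul2 // r0:12,r1:Mul1,r2:-5,r3:Mul2
cycle 14: - // r0:12,r1:Mul1,r2:-5,r3:Mul2
cycle 15: - // r0:12,r1:Mul1,r2:-5,r3:Mul2
cycle 16: - // r0:12,r1:Mul1,r2:-5,r3:Mul2
cycle 17: - // r0:12,r1:Mul1,r2:-5,r3:Mul2
cycle 18: CDB Mul1=972 // r0:12,r1:972,r2:-5,r3:Mul2

STATUS = VALUE 972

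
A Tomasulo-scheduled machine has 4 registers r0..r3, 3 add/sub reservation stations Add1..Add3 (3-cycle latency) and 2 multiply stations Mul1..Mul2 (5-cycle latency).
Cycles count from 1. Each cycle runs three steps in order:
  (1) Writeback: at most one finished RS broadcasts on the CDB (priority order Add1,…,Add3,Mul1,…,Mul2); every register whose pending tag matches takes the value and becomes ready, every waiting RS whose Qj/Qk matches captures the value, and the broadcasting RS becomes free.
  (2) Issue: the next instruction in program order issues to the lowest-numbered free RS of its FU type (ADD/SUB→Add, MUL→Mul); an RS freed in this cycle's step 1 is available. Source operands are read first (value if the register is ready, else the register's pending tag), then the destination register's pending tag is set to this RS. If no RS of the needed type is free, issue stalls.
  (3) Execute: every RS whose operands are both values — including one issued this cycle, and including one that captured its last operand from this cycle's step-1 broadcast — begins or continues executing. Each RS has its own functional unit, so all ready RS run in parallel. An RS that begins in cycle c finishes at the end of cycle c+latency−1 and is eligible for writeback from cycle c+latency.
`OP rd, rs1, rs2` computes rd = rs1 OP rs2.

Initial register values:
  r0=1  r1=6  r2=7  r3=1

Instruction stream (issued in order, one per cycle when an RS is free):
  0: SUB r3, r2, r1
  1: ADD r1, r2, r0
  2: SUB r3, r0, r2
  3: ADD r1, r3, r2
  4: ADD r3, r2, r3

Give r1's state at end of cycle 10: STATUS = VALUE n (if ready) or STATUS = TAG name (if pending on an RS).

  c1: issue SUB r3<-Add1  regs: r0:1,r1:6,r2:7,r3:Add1
  c2: issue ADD r1<-Add2  regs: r0:1,r1:Add2,r2:7,r3:Add1
  c3: issue SUB r3<-Add3  regs: r0:1,r1:Add2,r2:7,r3:Add3
  c4: CDB Add1=1; issue ADD r1<-Add1  regs: r0:1,r1:Add1,r2:7,r3:Add3
  c5: CDB Add2=8; issue ADD r3<-Add2  regs: r0:1,r1:Add1,r2:7,r3:Add2
  c6: CDB Add3=-6  regs: r0:1,r1:Add1,r2:7,r3:Add2
  c7: -  regs: r0:1,r1:Add1,r2:7,r3:Add2
  c8: -  regs: r0:1,r1:Add1,r2:7,r3:Add2
  c9: CDB Add1=1  regs: r0:1,r1:1,r2:7,r3:Add2
  c10: CDB Add2=1  regs: r0:1,r1:1,r2:7,r3:1

STATUS = VALUE 1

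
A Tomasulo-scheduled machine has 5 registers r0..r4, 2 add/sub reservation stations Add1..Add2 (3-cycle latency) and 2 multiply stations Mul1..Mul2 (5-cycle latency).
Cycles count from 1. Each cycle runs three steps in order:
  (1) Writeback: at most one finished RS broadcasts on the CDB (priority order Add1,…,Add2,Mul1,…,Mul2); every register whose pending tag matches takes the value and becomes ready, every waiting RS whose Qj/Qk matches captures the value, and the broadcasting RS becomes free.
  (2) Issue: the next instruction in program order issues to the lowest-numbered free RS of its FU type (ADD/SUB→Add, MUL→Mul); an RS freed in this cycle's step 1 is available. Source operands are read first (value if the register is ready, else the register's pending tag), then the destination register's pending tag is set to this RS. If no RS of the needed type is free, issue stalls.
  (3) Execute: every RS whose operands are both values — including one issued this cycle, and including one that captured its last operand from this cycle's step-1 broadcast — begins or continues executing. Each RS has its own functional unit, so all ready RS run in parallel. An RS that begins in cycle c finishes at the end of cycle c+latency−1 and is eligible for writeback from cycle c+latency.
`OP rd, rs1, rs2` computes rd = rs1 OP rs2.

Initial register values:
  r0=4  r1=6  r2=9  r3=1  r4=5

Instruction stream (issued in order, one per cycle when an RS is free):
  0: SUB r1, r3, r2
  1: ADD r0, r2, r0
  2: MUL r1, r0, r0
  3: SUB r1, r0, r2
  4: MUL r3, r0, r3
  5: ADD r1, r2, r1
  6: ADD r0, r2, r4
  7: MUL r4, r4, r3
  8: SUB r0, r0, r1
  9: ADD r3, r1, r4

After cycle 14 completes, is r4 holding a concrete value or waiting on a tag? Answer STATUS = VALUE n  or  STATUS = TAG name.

c1: issue SUB r1<-Add1 | r0:4,r1:Add1,r2:9,r3:1,r4:5
c2: issue ADD r0<-Add2 | r0:Add2,r1:Add1,r2:9,r3:1,r4:5
c3: issue MUL r1<-Mul1 | r0:Add2,r1:Mul1,r2:9,r3:1,r4:5
c4: CDB Add1=-8; issue SUB r1<-Add1 | r0:Add2,r1:Add1,r2:9,r3:1,r4:5
c5: CDB Add2=13; issue MUL r3<-Mul2 | r0:13,r1:Add1,r2:9,r3:Mul2,r4:5
c6: issue ADD r1<-Add2 | r0:13,r1:Add2,r2:9,r3:Mul2,r4:5
c7: stall | r0:13,r1:Add2,r2:9,r3:Mul2,r4:5
c8: CDB Add1=4; issue ADD r0<-Add1 | r0:Add1,r1:Add2,r2:9,r3:Mul2,r4:5
c9: stall | r0:Add1,r1:Add2,r2:9,r3:Mul2,r4:5
c10: CDB Mul1=169; issue MUL r4<-Mul1 | r0:Add1,r1:Add2,r2:9,r3:Mul2,r4:Mul1
c11: CDB Add1=14; issue SUB r0<-Add1 | r0:Add1,r1:Add2,r2:9,r3:Mul2,r4:Mul1
c12: CDB Add2=13; issue ADD r3<-Add2 | r0:Add1,r1:13,r2:9,r3:Add2,r4:Mul1
c13: CDB Mul2=13 | r0:Add1,r1:13,r2:9,r3:Add2,r4:Mul1
c14: - | r0:Add1,r1:13,r2:9,r3:Add2,r4:Mul1

STATUS = TAG Mul1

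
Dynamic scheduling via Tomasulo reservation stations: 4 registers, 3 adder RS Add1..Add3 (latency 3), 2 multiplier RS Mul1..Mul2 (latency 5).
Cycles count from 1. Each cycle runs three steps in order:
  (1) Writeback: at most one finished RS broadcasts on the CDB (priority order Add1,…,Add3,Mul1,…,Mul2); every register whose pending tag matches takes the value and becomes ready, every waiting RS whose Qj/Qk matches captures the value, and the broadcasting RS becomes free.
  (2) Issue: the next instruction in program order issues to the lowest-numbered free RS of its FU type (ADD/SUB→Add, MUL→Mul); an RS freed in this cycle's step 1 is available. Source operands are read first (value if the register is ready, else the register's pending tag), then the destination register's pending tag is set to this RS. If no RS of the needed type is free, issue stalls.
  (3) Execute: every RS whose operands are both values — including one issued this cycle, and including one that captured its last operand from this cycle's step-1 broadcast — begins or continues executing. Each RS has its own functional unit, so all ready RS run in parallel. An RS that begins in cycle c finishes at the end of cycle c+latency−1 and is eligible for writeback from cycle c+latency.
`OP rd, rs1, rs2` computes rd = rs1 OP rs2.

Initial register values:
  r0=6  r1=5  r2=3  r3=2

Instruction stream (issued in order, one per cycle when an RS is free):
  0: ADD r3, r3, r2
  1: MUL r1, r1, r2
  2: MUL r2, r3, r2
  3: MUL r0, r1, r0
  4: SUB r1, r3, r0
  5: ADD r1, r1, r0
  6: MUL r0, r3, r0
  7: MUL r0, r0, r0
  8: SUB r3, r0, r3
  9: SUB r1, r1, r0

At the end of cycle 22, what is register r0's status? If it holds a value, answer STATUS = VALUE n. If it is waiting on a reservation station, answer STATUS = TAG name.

STATUS = VALUE 202500

cycle 1: issue ADD r3<-Add1 // r0:6,r1:5,r2:3,r3:Add1
cycle 2: issue MUL r1<-Mul1 // r0:6,r1:Mul1,r2:3,r3:Add1
cycle 3: issue MUL r2<-Mul2 // r0:6,r1:Mul1,r2:Mul2,r3:Add1
cycle 4: CDB Add1=5; stall // r0:6,r1:Mul1,r2:Mul2,r3:5
cycle 5: stall // r0:6,r1:Mul1,r2:Mul2,r3:5
cycle 6: stall // r0:6,r1:Mul1,r2:Mul2,r3:5
cycle 7: CDB Mul1=15; issue MUL r0<-Mul1 // r0:Mul1,r1:15,r2:Mul2,r3:5
cycle 8: issue SUB r1<-Add1 // r0:Mul1,r1:Add1,r2:Mul2,r3:5
cycle 9: CDB Mul2=15; issue ADD r1<-Add2 // r0:Mul1,r1:Add2,r2:15,r3:5
cycle 10: issue MUL r0<-Mul2 // r0:Mul2,r1:Add2,r2:15,r3:5
cycle 11: stall // r0:Mul2,r1:Add2,r2:15,r3:5
cycle 12: CDB Mul1=90; issue MUL r0<-Mul1 // r0:Mul1,r1:Add2,r2:15,r3:5
cycle 13: issue SUB r3<-Add3 // r0:Mul1,r1:Add2,r2:15,r3:Add3
cycle 14: stall // r0:Mul1,r1:Add2,r2:15,r3:Add3
cycle 15: CDB Add1=-85; issue SUB r1<-Add1 // r0:Mul1,r1:Add1,r2:15,r3:Add3
cycle 16: - // r0:Mul1,r1:Add1,r2:15,r3:Add3
cycle 17: CDB Mul2=450 // r0:Mul1,r1:Add1,r2:15,r3:Add3
cycle 18: CDB Add2=5 // r0:Mul1,r1:Add1,r2:15,r3:Add3
cycle 19: - // r0:Mul1,r1:Add1,r2:15,r3:Add3
cycle 20: - // r0:Mul1,r1:Add1,r2:15,r3:Add3
cycle 21: - // r0:Mul1,r1:Add1,r2:15,r3:Add3
cycle 22: CDB Mul1=202500 // r0:202500,r1:Add1,r2:15,r3:Add3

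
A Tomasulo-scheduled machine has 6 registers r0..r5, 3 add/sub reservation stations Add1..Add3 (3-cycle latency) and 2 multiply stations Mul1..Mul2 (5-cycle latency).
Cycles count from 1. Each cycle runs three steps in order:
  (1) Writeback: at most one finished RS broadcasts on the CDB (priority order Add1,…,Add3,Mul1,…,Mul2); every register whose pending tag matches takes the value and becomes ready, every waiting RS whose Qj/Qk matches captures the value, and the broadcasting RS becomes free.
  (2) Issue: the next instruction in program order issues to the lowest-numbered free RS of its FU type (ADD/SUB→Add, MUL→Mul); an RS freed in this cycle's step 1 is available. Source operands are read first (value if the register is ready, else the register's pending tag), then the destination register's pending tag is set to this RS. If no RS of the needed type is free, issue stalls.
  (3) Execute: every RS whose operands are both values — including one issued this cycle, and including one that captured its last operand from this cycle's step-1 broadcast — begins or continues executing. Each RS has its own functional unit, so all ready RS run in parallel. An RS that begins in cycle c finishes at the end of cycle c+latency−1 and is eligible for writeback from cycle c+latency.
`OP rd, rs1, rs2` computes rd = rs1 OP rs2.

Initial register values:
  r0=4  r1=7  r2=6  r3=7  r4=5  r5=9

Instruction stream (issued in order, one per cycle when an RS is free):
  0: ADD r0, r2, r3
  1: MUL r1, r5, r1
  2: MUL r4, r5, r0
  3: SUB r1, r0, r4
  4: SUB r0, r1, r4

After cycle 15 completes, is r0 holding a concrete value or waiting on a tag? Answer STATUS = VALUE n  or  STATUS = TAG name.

STATUS = VALUE -221

  c1: issue ADD r0<-Add1  regs: r0:Add1,r1:7,r2:6,r3:7,r4:5,r5:9
  c2: issue MUL r1<-Mul1  regs: r0:Add1,r1:Mul1,r2:6,r3:7,r4:5,r5:9
  c3: issue MUL r4<-Mul2  regs: r0:Add1,r1:Mul1,r2:6,r3:7,r4:Mul2,r5:9
  c4: CDB Add1=13; issue SUB r1<-Add1  regs: r0:13,r1:Add1,r2:6,r3:7,r4:Mul2,r5:9
  c5: issue SUB r0<-Add2  regs: r0:Add2,r1:Add1,r2:6,r3:7,r4:Mul2,r5:9
  c6: -  regs: r0:Add2,r1:Add1,r2:6,r3:7,r4:Mul2,r5:9
  c7: CDB Mul1=63  regs: r0:Add2,r1:Add1,r2:6,r3:7,r4:Mul2,r5:9
  c8: -  regs: r0:Add2,r1:Add1,r2:6,r3:7,r4:Mul2,r5:9
  c9: CDB Mul2=117  regs: r0:Add2,r1:Add1,r2:6,r3:7,r4:117,r5:9
  c10: -  regs: r0:Add2,r1:Add1,r2:6,r3:7,r4:117,r5:9
  c11: -  regs: r0:Add2,r1:Add1,r2:6,r3:7,r4:117,r5:9
  c12: CDB Add1=-104  regs: r0:Add2,r1:-104,r2:6,r3:7,r4:117,r5:9
  c13: -  regs: r0:Add2,r1:-104,r2:6,r3:7,r4:117,r5:9
  c14: -  regs: r0:Add2,r1:-104,r2:6,r3:7,r4:117,r5:9
  c15: CDB Add2=-221  regs: r0:-221,r1:-104,r2:6,r3:7,r4:117,r5:9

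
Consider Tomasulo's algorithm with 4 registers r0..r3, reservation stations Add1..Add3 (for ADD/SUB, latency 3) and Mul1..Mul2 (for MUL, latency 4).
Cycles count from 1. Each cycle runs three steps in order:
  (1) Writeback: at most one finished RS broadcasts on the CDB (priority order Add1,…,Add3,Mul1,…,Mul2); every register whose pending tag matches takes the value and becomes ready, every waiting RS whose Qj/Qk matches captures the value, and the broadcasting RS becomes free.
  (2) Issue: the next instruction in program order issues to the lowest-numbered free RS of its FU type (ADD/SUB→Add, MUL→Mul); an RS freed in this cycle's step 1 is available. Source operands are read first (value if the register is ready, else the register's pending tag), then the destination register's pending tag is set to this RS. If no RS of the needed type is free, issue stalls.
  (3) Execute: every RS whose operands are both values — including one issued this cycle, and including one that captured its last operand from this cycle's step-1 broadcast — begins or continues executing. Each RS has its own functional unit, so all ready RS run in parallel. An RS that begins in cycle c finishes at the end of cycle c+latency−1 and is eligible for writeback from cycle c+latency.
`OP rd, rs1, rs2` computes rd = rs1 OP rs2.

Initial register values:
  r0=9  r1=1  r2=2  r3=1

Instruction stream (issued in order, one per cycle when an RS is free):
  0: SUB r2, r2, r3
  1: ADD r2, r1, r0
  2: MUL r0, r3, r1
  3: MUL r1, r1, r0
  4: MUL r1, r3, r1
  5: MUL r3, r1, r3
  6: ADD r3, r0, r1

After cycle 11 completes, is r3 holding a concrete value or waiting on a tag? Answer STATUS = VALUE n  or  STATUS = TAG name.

c1: issue SUB r2<-Add1 | r0:9,r1:1,r2:Add1,r3:1
c2: issue ADD r2<-Add2 | r0:9,r1:1,r2:Add2,r3:1
c3: issue MUL r0<-Mul1 | r0:Mul1,r1:1,r2:Add2,r3:1
c4: CDB Add1=1; issue MUL r1<-Mul2 | r0:Mul1,r1:Mul2,r2:Add2,r3:1
c5: CDB Add2=10; stall | r0:Mul1,r1:Mul2,r2:10,r3:1
c6: stall | r0:Mul1,r1:Mul2,r2:10,r3:1
c7: CDB Mul1=1; issue MUL r1<-Mul1 | r0:1,r1:Mul1,r2:10,r3:1
c8: stall | r0:1,r1:Mul1,r2:10,r3:1
c9: stall | r0:1,r1:Mul1,r2:10,r3:1
c10: stall | r0:1,r1:Mul1,r2:10,r3:1
c11: CDB Mul2=1; issue MUL r3<-Mul2 | r0:1,r1:Mul1,r2:10,r3:Mul2

STATUS = TAG Mul2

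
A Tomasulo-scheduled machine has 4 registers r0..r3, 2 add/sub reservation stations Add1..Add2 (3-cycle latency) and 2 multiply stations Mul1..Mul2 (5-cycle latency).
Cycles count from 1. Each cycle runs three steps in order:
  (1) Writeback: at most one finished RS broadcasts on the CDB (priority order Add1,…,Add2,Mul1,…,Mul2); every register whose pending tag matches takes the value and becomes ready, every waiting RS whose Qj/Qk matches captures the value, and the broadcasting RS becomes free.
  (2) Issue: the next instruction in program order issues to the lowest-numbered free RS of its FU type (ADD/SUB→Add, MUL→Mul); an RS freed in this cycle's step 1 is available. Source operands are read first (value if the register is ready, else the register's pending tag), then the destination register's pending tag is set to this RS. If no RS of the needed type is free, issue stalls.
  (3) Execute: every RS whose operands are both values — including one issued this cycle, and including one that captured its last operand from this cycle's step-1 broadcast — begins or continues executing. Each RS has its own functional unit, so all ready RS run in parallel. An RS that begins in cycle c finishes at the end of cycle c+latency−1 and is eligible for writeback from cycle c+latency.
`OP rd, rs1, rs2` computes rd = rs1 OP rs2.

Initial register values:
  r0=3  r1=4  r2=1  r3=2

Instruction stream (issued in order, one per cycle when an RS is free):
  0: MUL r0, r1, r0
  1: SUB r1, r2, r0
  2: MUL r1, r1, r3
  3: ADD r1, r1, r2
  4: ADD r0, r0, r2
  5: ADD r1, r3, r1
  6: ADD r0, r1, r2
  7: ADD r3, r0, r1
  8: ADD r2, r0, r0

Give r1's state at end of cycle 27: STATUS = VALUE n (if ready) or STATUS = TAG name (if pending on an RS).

STATUS = VALUE -19

c1: issue MUL r0<-Mul1 | r0:Mul1,r1:4,r2:1,r3:2
c2: issue SUB r1<-Add1 | r0:Mul1,r1:Add1,r2:1,r3:2
c3: issue MUL r1<-Mul2 | r0:Mul1,r1:Mul2,r2:1,r3:2
c4: issue ADD r1<-Add2 | r0:Mul1,r1:Add2,r2:1,r3:2
c5: stall | r0:Mul1,r1:Add2,r2:1,r3:2
c6: CDB Mul1=12; stall | r0:12,r1:Add2,r2:1,r3:2
c7: stall | r0:12,r1:Add2,r2:1,r3:2
c8: stall | r0:12,r1:Add2,r2:1,r3:2
c9: CDB Add1=-11; issue ADD r0<-Add1 | r0:Add1,r1:Add2,r2:1,r3:2
c10: stall | r0:Add1,r1:Add2,r2:1,r3:2
c11: stall | r0:Add1,r1:Add2,r2:1,r3:2
c12: CDB Add1=13; issue ADD r1<-Add1 | r0:13,r1:Add1,r2:1,r3:2
c13: stall | r0:13,r1:Add1,r2:1,r3:2
c14: CDB Mul2=-22; stall | r0:13,r1:Add1,r2:1,r3:2
c15: stall | r0:13,r1:Add1,r2:1,r3:2
c16: stall | r0:13,r1:Add1,r2:1,r3:2
c17: CDB Add2=-21; issue ADD r0<-Add2 | r0:Add2,r1:Add1,r2:1,r3:2
c18: stall | r0:Add2,r1:Add1,r2:1,r3:2
c19: stall | r0:Add2,r1:Add1,r2:1,r3:2
c20: CDB Add1=-19; issue ADD r3<-Add1 | r0:Add2,r1:-19,r2:1,r3:Add1
c21: stall | r0:Add2,r1:-19,r2:1,r3:Add1
c22: stall | r0:Add2,r1:-19,r2:1,r3:Add1
c23: CDB Add2=-18; issue ADD r2<-Add2 | r0:-18,r1:-19,r2:Add2,r3:Add1
c24: - | r0:-18,r1:-19,r2:Add2,r3:Add1
c25: - | r0:-18,r1:-19,r2:Add2,r3:Add1
c26: CDB Add1=-37 | r0:-18,r1:-19,r2:Add2,r3:-37
c27: CDB Add2=-36 | r0:-18,r1:-19,r2:-36,r3:-37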